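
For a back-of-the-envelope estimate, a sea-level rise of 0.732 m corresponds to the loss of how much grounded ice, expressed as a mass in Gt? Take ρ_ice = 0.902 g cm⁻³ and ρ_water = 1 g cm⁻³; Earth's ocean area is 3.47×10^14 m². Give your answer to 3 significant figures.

Required water volume = Δh × A = 0.732 m × 3.47×10^14 m² = 2.540×10^14 m³.
ρ_w = 1 g cm⁻³ = 1000 kg m⁻³, so the mass of water = 2.540×10^14 m³ × 1000 kg m⁻³ = 2.540×10^17 kg = 2.54×10^5 Gt (and the same mass of ice, by conservation).

≈ 2.54×10^5 Gt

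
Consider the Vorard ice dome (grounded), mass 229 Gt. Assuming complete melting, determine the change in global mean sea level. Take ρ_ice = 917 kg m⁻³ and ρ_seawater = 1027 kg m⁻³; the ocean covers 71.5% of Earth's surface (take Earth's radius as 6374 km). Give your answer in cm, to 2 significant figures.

≈ 0.061 cm

Vorard: 229 Gt = 2.290×10^14 kg; dividing by ρ_w = 1027 kg m⁻³ gives 2.230×10^11 m³ of water.
Spread over 3.65×10^14 m² of ocean, Δh = 2.230×10^11 / 3.65×10^14 = 6.11×10^-4 m = 0.061 cm.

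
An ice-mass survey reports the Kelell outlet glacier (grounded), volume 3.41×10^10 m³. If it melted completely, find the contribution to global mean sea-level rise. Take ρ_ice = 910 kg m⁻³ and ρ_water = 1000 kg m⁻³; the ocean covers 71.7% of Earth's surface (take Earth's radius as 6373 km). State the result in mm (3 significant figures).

≈ 0.0848 mm

Kelell: 3.41×10^10 m³ × (910/1000) = 3.103×10^10 m³ of water.
Spread over 3.66×10^14 m² of ocean, Δh = 3.103×10^10 / 3.66×10^14 = 8.48×10^-5 m = 0.0848 mm.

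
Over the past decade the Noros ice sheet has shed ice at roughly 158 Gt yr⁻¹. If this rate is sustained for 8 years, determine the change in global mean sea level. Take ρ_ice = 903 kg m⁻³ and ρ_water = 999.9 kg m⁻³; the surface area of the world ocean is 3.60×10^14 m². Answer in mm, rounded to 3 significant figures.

Total mass lost = 158 Gt/yr × 8 yr = 1264 Gt = 1.264×10^15 kg.
ρ_w = 999.9 kg m⁻³, so water volume = 1.264×10^15 / 999.9 = 1.264×10^12 m³.
Δh = 1.264×10^12 / 3.60×10^14 = 3.51×10^-3 m = 3.51 mm.

≈ 3.51 mm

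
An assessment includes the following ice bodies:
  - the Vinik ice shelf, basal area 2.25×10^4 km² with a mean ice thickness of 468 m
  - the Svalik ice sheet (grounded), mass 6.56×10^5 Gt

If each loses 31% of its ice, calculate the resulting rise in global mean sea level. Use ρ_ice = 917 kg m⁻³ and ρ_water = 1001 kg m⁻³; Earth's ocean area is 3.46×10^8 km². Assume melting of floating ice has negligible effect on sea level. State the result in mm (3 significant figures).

The Vinik ice shelf is floating and already displaces its own weight of water, so its melt adds essentially nothing to sea level.
Svalik: 0.31 × 6.56×10^5 Gt = 2.034×10^17 kg; dividing by ρ_w = 1001 kg m⁻³ gives 2.032×10^14 m³ of water.
Total added water ≈ 2.032×10^14 m³ over 3.46×10^14 m² → Δh = 0.587 m = 587 mm.

≈ 587 mm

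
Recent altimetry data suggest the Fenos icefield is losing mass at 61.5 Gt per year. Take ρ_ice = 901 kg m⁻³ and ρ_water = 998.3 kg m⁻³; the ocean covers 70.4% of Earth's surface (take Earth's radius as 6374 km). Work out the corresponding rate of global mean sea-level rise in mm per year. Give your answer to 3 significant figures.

≈ 0.171 mm/yr

ρ_w = 998.3 kg m⁻³. Annual water volume added = 61.5 Gt / ρ_w = 6.150×10^13 kg / 998.3 kg m⁻³ = 6.160×10^10 m³.
Δh per year = 6.160×10^10 / 3.59×10^14 = 1.71×10^-4 m = 0.171 mm.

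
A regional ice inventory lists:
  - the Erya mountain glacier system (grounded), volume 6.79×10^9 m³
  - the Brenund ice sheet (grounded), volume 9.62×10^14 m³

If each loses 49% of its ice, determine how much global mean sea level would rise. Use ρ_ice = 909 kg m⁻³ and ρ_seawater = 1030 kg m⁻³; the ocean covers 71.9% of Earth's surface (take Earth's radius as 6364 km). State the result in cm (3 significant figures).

Erya: 0.49 × 6.79×10^9 m³ × (909/1030) = 2.936×10^9 m³ of water.
Brenund: 0.49 × 9.62×10^14 m³ × (909/1030) = 4.160×10^14 m³ of water.
Total added water ≈ 4.160×10^14 m³ over 3.66×10^14 m² → Δh = 1.14 m = 114 cm.

≈ 114 cm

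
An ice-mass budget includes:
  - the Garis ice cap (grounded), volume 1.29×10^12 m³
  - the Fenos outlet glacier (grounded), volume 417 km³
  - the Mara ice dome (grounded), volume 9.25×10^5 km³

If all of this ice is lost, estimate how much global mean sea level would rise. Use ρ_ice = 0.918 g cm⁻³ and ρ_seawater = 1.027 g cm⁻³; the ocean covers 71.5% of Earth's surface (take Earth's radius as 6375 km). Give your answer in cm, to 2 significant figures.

≈ 230 cm

Garis: 1.29×10^12 m³ × (918/1027) = 1.153×10^12 m³ of water.
Fenos: 417 km³ × (918/1027) = 372.7 km³ of water.
Mara: 9.25×10^5 km³ × (918/1027) = 8.268×10^5 km³ of water.
Total added water ≈ 8.284×10^14 m³ over 3.65×10^14 m² → Δh = 2.27 m = 230 cm.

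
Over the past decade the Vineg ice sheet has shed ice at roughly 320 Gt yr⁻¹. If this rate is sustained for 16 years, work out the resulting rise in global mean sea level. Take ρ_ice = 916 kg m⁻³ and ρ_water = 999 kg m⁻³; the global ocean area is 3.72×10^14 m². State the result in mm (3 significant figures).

≈ 13.8 mm

Total mass lost = 320 Gt/yr × 16 yr = 5120 Gt = 5.120×10^15 kg.
ρ_w = 999 kg m⁻³, so water volume = 5.120×10^15 / 999 = 5.125×10^12 m³.
Δh = 5.125×10^12 / 3.72×10^14 = 0.0138 m = 13.8 mm.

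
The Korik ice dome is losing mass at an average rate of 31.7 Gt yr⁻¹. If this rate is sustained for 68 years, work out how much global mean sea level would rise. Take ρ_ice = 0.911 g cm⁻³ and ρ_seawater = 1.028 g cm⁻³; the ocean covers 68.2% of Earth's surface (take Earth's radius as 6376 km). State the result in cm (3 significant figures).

Total mass lost = 31.7 Gt/yr × 68 yr = 2156 Gt = 2.156×10^15 kg.
ρ_w = 1.028 g cm⁻³ = 1028 kg m⁻³, so water volume = 2.156×10^15 / 1028 = 2.097×10^12 m³.
Δh = 2.097×10^12 / 3.48×10^14 = 6.02×10^-3 m = 0.602 cm.

≈ 0.602 cm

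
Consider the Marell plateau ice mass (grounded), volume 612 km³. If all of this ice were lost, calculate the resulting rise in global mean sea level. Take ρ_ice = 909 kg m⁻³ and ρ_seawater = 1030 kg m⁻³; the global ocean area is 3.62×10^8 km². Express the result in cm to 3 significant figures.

≈ 0.149 cm

Marell: 612 km³ × (909/1030) = 540.1 km³ of water.
Spread over 3.62×10^14 m² of ocean, Δh = 5.401×10^11 / 3.62×10^14 = 1.49×10^-3 m = 0.149 cm.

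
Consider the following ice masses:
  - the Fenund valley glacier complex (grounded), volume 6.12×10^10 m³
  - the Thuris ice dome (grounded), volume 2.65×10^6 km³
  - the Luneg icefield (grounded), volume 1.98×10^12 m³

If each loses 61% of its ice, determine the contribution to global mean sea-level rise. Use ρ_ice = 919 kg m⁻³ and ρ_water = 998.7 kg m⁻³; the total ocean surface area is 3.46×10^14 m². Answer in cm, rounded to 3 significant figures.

Fenund: 0.61 × 6.12×10^10 m³ × (919/998.7) = 3.435×10^10 m³ of water.
Thuris: 0.61 × 2.65×10^6 km³ × (919/998.7) = 1.487×10^6 km³ of water.
Luneg: 0.61 × 1.98×10^12 m³ × (919/998.7) = 1.111×10^12 m³ of water.
Total added water ≈ 1.489×10^15 m³ over 3.46×10^14 m² → Δh = 4.30 m = 430 cm.

≈ 430 cm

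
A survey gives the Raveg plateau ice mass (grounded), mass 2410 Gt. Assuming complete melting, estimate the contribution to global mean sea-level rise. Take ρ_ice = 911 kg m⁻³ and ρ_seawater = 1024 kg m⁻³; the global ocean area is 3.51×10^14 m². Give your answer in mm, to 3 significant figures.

Raveg: 2410 Gt = 2.410×10^15 kg; dividing by ρ_w = 1024 kg m⁻³ gives 2.354×10^12 m³ of water.
Spread over 3.51×10^14 m² of ocean, Δh = 2.354×10^12 / 3.51×10^14 = 6.71×10^-3 m = 6.71 mm.

≈ 6.71 mm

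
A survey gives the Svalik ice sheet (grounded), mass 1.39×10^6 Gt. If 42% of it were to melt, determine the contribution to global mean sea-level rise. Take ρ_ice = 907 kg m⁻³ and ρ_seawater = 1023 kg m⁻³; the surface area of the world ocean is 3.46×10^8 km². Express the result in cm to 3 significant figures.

Svalik: 0.42 × 1.39×10^6 Gt = 5.838×10^17 kg; dividing by ρ_w = 1023 kg m⁻³ gives 5.707×10^14 m³ of water.
Spread over 3.46×10^14 m² of ocean, Δh = 5.707×10^14 / 3.46×10^14 = 1.65 m = 165 cm.

≈ 165 cm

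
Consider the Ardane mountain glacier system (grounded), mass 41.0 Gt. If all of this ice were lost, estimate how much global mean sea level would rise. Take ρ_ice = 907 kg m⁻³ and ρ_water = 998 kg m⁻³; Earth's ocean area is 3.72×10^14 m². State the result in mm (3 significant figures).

Ardane: 41.0 Gt = 4.100×10^13 kg; dividing by ρ_w = 998 kg m⁻³ gives 4.108×10^10 m³ of water.
Spread over 3.72×10^14 m² of ocean, Δh = 4.108×10^10 / 3.72×10^14 = 1.10×10^-4 m = 0.110 mm.

≈ 0.110 mm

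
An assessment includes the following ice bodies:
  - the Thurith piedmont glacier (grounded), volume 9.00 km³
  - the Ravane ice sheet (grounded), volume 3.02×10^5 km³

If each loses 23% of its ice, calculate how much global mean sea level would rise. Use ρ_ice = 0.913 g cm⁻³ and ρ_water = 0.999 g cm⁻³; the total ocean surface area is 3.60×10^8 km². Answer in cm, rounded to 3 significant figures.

≈ 17.6 cm

Thurith: 0.23 × 9.00 km³ × (913/999) = 1.892 km³ of water.
Ravane: 0.23 × 3.02×10^5 km³ × (913/999) = 6.348×10^4 km³ of water.
Total added water ≈ 6.348×10^13 m³ over 3.60×10^14 m² → Δh = 0.176 m = 17.6 cm.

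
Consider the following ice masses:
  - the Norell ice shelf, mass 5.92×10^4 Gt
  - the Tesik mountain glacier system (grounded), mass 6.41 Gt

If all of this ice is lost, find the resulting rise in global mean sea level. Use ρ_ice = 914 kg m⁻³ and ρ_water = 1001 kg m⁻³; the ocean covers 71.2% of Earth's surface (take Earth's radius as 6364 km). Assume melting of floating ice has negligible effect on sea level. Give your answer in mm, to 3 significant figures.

≈ 0.0177 mm

The Norell ice shelf is floating and already displaces its own weight of water, so its melt adds essentially nothing to sea level.
Tesik: 6.41 Gt = 6.410×10^12 kg; dividing by ρ_w = 1001 kg m⁻³ gives 6.404×10^9 m³ of water.
Total added water ≈ 6.404×10^9 m³ over 3.62×10^14 m² → Δh = 1.77×10^-5 m = 0.0177 mm.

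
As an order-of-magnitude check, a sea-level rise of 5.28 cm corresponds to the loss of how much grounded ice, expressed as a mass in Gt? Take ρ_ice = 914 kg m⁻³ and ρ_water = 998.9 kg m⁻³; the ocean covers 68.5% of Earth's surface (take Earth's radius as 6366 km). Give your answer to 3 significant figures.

≈ 1.84×10^4 Gt

Required water volume = Δh × A = 0.0528 m × 3.49×10^14 m² = 1.842×10^13 m³.
ρ_w = 998.9 kg m⁻³, so the mass of water = 1.842×10^13 m³ × 998.9 kg m⁻³ = 1.840×10^16 kg = 1.84×10^4 Gt (and the same mass of ice, by conservation).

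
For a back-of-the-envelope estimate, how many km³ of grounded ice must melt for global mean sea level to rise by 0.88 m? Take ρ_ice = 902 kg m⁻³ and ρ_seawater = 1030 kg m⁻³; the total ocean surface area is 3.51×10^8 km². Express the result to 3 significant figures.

≈ 3.53×10^5 km³

Required water volume = Δh × A = 0.88 m × 3.51×10^14 m² = 3.089×10^14 m³ = 3.089×10^5 km³.
Ice volume = water volume × ρ_w/ρ_ice = 3.089×10^5 × 1030/902 = 3.53×10^5 km³.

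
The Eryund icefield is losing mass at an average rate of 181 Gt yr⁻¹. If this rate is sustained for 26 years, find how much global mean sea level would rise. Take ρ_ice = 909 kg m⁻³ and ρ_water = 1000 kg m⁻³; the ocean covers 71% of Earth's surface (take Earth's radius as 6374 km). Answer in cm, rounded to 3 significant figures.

≈ 1.30 cm

Total mass lost = 181 Gt/yr × 26 yr = 4706 Gt = 4.706×10^15 kg.
ρ_w = 1000 kg m⁻³, so water volume = 4.706×10^15 / 1000 = 4.706×10^12 m³.
Δh = 4.706×10^12 / 3.62×10^14 = 0.0130 m = 1.30 cm.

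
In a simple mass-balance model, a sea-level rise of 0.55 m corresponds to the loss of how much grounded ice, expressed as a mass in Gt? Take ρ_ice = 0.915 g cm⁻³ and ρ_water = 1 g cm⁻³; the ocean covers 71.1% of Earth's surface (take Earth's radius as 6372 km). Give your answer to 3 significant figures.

≈ 2.00×10^5 Gt

Required water volume = Δh × A = 0.55 m × 3.63×10^14 m² = 1.995×10^14 m³.
ρ_w = 1 g cm⁻³ = 1000 kg m⁻³, so the mass of water = 1.995×10^14 m³ × 1000 kg m⁻³ = 1.995×10^17 kg = 2.00×10^5 Gt (and the same mass of ice, by conservation).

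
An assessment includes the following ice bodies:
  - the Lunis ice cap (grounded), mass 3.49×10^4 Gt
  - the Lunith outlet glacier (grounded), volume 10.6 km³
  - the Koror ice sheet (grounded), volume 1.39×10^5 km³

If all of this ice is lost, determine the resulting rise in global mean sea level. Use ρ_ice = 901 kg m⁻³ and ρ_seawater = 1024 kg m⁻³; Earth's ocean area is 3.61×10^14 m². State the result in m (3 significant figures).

≈ 0.433 m

Lunis: 3.49×10^4 Gt = 3.490×10^16 kg; dividing by ρ_w = 1024 kg m⁻³ gives 3.408×10^13 m³ of water.
Lunith: 10.6 km³ × (901/1024) = 9.327 km³ of water.
Koror: 1.39×10^5 km³ × (901/1024) = 1.223×10^5 km³ of water.
Total added water ≈ 1.564×10^14 m³ over 3.61×10^14 m² → Δh = 0.433 m.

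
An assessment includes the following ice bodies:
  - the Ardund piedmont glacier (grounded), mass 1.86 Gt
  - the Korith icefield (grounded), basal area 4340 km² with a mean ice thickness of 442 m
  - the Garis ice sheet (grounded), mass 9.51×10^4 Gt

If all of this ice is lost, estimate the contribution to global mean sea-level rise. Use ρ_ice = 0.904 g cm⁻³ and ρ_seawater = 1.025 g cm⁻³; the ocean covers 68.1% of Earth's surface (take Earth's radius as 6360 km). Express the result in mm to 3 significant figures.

Ardund: 1.86 Gt = 1.860×10^12 kg; dividing by ρ_w = 1.025 g cm⁻³ = 1025 kg m⁻³ gives 1.815×10^9 m³ of water.
Korith: ice volume = 4340 km² × 442 m = 1918 km³; 1918 × (904/1025) = 1692 km³ of water.
Garis: 9.51×10^4 Gt = 9.510×10^16 kg; dividing by ρ_w = 1025 kg m⁻³ gives 9.278×10^13 m³ of water.
Total added water ≈ 9.447×10^13 m³ over 3.46×10^14 m² → Δh = 0.273 m = 273 mm.

≈ 273 mm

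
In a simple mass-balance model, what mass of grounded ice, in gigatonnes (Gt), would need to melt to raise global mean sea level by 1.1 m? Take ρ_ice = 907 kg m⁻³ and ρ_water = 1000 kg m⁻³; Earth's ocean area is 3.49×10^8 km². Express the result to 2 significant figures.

≈ 3.8×10^5 Gt

Required water volume = Δh × A = 1.1 m × 3.49×10^14 m² = 3.839×10^14 m³.
ρ_w = 1000 kg m⁻³, so the mass of water = 3.839×10^14 m³ × 1000 kg m⁻³ = 3.839×10^17 kg = 3.8×10^5 Gt (and the same mass of ice, by conservation).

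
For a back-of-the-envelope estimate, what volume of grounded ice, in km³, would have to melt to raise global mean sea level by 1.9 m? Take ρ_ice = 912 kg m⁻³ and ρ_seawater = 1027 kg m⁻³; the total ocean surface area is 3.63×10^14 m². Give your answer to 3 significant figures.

≈ 7.77×10^5 km³

Required water volume = Δh × A = 1.9 m × 3.63×10^14 m² = 6.897×10^14 m³ = 6.897×10^5 km³.
Ice volume = water volume × ρ_w/ρ_ice = 6.897×10^5 × 1027/912 = 7.77×10^5 km³.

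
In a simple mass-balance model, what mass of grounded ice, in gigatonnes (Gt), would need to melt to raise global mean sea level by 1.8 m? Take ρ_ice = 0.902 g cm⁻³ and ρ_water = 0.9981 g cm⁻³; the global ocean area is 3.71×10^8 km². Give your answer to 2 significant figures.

≈ 6.7×10^5 Gt

Required water volume = Δh × A = 1.8 m × 3.71×10^14 m² = 6.678×10^14 m³.
ρ_w = 0.9981 g cm⁻³ = 998.1 kg m⁻³, so the mass of water = 6.678×10^14 m³ × 998.1 kg m⁻³ = 6.665×10^17 kg = 6.7×10^5 Gt (and the same mass of ice, by conservation).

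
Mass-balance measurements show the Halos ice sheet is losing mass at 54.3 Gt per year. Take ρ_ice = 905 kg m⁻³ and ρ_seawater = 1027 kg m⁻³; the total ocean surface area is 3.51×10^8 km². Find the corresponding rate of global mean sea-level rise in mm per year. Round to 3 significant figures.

≈ 0.151 mm/yr

ρ_w = 1027 kg m⁻³. Annual water volume added = 54.3 Gt / ρ_w = 5.430×10^13 kg / 1027 kg m⁻³ = 5.287×10^10 m³.
Δh per year = 5.287×10^10 / 3.51×10^14 = 1.51×10^-4 m = 0.151 mm.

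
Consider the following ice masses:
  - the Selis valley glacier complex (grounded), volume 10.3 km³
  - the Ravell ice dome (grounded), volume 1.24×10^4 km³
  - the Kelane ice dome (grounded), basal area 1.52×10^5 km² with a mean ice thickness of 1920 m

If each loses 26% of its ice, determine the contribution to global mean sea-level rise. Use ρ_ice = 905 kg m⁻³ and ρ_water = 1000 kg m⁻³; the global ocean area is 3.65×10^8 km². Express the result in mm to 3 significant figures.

≈ 196 mm

Selis: 0.26 × 10.3 km³ × (905/1000) = 2.424 km³ of water.
Ravell: 0.26 × 1.24×10^4 km³ × (905/1000) = 2918 km³ of water.
Kelane: ice volume = 1.52×10^5 km² × 1920 m = 2.918×10^5 km³; 0.26 × 2.918×10^5 × (905/1000) = 6.867×10^4 km³ of water.
Total added water ≈ 7.159×10^13 m³ over 3.65×10^14 m² → Δh = 0.196 m = 196 mm.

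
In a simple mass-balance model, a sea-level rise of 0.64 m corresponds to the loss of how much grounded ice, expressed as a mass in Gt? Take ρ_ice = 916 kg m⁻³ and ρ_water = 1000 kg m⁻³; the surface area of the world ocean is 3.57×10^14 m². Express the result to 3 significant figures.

≈ 2.28×10^5 Gt

Required water volume = Δh × A = 0.64 m × 3.57×10^14 m² = 2.285×10^14 m³.
ρ_w = 1000 kg m⁻³, so the mass of water = 2.285×10^14 m³ × 1000 kg m⁻³ = 2.285×10^17 kg = 2.28×10^5 Gt (and the same mass of ice, by conservation).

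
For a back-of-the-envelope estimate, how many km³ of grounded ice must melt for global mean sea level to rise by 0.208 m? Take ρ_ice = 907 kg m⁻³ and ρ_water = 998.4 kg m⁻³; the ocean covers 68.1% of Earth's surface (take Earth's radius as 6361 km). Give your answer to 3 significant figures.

Required water volume = Δh × A = 0.208 m × 3.46×10^14 m² = 7.202×10^13 m³ = 7.202×10^4 km³.
Ice volume = water volume × ρ_w/ρ_ice = 7.202×10^4 × 998.4/907 = 7.93×10^4 km³.

≈ 7.93×10^4 km³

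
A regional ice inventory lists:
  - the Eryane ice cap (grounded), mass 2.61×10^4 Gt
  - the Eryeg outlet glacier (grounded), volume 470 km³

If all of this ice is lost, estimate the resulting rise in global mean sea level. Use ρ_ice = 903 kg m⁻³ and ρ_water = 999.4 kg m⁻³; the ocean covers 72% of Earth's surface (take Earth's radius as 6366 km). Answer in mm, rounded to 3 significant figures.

≈ 72.4 mm

Eryane: 2.61×10^4 Gt = 2.610×10^16 kg; dividing by ρ_w = 999.4 kg m⁻³ gives 2.612×10^13 m³ of water.
Eryeg: 470 km³ × (903/999.4) = 424.7 km³ of water.
Total added water ≈ 2.654×10^13 m³ over 3.67×10^14 m² → Δh = 0.0724 m = 72.4 mm.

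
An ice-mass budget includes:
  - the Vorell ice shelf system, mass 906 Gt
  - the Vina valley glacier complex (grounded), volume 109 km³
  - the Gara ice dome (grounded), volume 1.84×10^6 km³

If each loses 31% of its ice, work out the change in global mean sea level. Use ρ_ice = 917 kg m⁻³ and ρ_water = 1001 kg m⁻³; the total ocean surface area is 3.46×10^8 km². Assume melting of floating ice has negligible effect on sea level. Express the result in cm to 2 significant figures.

≈ 150 cm

The Vorell ice shelf system is floating and already displaces its own weight of water, so its melt adds essentially nothing to sea level.
Vina: 0.31 × 109 km³ × (917/1001) = 30.95 km³ of water.
Gara: 0.31 × 1.84×10^6 km³ × (917/1001) = 5.225×10^5 km³ of water.
Total added water ≈ 5.226×10^14 m³ over 3.46×10^14 m² → Δh = 1.51 m = 150 cm.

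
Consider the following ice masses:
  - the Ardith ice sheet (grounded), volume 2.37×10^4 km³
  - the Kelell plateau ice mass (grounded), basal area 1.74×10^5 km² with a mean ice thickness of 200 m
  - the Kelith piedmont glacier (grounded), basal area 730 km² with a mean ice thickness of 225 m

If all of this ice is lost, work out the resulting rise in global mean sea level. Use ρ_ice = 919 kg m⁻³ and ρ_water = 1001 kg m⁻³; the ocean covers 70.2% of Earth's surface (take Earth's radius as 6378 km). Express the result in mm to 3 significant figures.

≈ 150 mm

Ardith: 2.37×10^4 km³ × (919/1001) = 2.176×10^4 km³ of water.
Kelell: ice volume = 1.74×10^5 km² × 200 m = 3.480×10^4 km³; 3.480×10^4 × (919/1001) = 3.195×10^4 km³ of water.
Kelith: ice volume = 730 km² × 225 m = 164.2 km³; 164.2 × (919/1001) = 150.8 km³ of water.
Total added water ≈ 5.386×10^13 m³ over 3.59×10^14 m² → Δh = 0.150 m = 150 mm.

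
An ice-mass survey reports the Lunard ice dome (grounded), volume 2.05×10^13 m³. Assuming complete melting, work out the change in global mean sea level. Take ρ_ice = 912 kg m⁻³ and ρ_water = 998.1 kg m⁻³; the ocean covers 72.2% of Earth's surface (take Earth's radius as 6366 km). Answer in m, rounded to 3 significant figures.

Lunard: 2.05×10^13 m³ × (912/998.1) = 1.873×10^13 m³ of water.
Spread over 3.68×10^14 m² of ocean, Δh = 1.873×10^13 / 3.68×10^14 = 0.0509 m.

≈ 0.0509 m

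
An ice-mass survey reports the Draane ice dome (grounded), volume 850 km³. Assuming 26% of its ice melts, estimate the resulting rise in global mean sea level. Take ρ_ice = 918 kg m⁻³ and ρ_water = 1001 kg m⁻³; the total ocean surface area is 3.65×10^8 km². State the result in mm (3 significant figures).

Draane: 0.26 × 850 km³ × (918/1001) = 202.7 km³ of water.
Spread over 3.65×10^14 m² of ocean, Δh = 2.027×10^11 / 3.65×10^14 = 5.55×10^-4 m = 0.555 mm.

≈ 0.555 mm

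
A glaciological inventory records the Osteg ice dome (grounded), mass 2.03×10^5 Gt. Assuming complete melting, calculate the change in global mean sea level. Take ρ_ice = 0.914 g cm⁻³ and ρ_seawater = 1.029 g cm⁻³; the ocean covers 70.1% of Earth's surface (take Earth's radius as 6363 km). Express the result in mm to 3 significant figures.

Osteg: 2.03×10^5 Gt = 2.030×10^17 kg; dividing by ρ_w = 1.029 g cm⁻³ = 1029 kg m⁻³ gives 1.973×10^14 m³ of water.
Spread over 3.57×10^14 m² of ocean, Δh = 1.973×10^14 / 3.57×10^14 = 0.553 m = 553 mm.

≈ 553 mm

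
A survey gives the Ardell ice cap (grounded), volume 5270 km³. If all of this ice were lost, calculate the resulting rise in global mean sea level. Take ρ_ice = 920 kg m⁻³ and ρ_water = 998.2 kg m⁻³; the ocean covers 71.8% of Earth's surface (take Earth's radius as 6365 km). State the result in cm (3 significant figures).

Ardell: 5270 km³ × (920/998.2) = 4857 km³ of water.
Spread over 3.66×10^14 m² of ocean, Δh = 4.857×10^12 / 3.66×10^14 = 0.0133 m = 1.33 cm.

≈ 1.33 cm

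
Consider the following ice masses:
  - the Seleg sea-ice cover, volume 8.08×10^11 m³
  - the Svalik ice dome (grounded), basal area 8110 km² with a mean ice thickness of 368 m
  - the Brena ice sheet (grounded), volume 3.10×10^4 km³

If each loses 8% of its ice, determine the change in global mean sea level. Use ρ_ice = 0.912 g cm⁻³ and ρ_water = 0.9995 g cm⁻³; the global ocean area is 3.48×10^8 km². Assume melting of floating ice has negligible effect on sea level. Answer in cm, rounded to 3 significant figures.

The Seleg sea-ice cover is floating and already displaces its own weight of water, so its melt adds essentially nothing to sea level.
Svalik: ice volume = 8110 km² × 368 m = 2984 km³; 0.08 × 2984 × (912/999.5) = 217.9 km³ of water.
Brena: 0.08 × 3.10×10^4 km³ × (912/999.5) = 2263 km³ of water.
Total added water ≈ 2.481×10^12 m³ over 3.48×10^14 m² → Δh = 7.13×10^-3 m = 0.713 cm.

≈ 0.713 cm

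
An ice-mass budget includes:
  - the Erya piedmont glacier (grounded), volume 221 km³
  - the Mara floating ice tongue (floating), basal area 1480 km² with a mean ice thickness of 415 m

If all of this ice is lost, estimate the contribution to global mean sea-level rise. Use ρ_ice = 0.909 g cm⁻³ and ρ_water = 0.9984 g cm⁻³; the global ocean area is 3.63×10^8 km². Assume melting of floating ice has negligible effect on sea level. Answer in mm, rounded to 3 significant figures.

Erya: 221 km³ × (909/998.4) = 201.2 km³ of water.
The Mara floating ice tongue is floating and already displaces its own weight of water, so its melt adds essentially nothing to sea level.
Total added water ≈ 2.012×10^11 m³ over 3.63×10^14 m² → Δh = 5.54×10^-4 m = 0.554 mm.

≈ 0.554 mm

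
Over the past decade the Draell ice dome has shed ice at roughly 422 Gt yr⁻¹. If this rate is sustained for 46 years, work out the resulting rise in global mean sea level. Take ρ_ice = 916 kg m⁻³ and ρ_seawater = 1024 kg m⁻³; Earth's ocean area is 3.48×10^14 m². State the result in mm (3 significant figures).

Total mass lost = 422 Gt/yr × 46 yr = 1.941×10^4 Gt = 1.941×10^16 kg.
ρ_w = 1024 kg m⁻³, so water volume = 1.941×10^16 / 1024 = 1.896×10^13 m³.
Δh = 1.896×10^13 / 3.48×10^14 = 0.0545 m = 54.5 mm.

≈ 54.5 mm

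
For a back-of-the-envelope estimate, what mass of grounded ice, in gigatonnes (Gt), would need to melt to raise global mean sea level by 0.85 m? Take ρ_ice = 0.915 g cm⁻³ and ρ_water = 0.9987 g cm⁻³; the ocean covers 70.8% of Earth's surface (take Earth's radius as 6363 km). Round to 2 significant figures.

≈ 3.1×10^5 Gt

Required water volume = Δh × A = 0.85 m × 3.60×10^14 m² = 3.062×10^14 m³.
ρ_w = 0.9987 g cm⁻³ = 998.7 kg m⁻³, so the mass of water = 3.062×10^14 m³ × 998.7 kg m⁻³ = 3.058×10^17 kg = 3.1×10^5 Gt (and the same mass of ice, by conservation).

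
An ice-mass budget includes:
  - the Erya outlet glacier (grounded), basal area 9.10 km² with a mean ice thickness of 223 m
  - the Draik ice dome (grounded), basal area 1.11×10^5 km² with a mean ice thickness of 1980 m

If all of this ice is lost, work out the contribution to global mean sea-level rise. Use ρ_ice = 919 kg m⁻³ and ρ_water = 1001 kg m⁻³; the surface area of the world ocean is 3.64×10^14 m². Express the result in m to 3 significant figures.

≈ 0.554 m

Erya: ice volume = 9.10 km² × 223 m = 2.029 km³; 2.029 × (919/1001) = 1.863 km³ of water.
Draik: ice volume = 1.11×10^5 km² × 1980 m = 2.198×10^5 km³; 2.198×10^5 × (919/1001) = 2.018×10^5 km³ of water.
Total added water ≈ 2.018×10^14 m³ over 3.64×10^14 m² → Δh = 0.554 m.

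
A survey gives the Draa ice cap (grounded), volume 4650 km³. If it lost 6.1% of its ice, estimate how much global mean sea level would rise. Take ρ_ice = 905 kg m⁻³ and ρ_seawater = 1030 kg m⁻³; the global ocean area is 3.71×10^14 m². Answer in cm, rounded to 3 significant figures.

Draa: 0.061 × 4650 km³ × (905/1030) = 249.2 km³ of water.
Spread over 3.71×10^14 m² of ocean, Δh = 2.492×10^11 / 3.71×10^14 = 6.72×10^-4 m = 0.0672 cm.

≈ 0.0672 cm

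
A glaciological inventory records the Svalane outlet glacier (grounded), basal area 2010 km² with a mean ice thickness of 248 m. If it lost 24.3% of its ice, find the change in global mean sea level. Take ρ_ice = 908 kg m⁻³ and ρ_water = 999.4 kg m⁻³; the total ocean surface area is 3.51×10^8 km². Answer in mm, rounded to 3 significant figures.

Svalane: ice volume = 2010 km² × 248 m = 498.5 km³; 0.243 × 498.5 × (908/999.4) = 110.1 km³ of water.
Spread over 3.51×10^14 m² of ocean, Δh = 1.101×10^11 / 3.51×10^14 = 3.14×10^-4 m = 0.314 mm.

≈ 0.314 mm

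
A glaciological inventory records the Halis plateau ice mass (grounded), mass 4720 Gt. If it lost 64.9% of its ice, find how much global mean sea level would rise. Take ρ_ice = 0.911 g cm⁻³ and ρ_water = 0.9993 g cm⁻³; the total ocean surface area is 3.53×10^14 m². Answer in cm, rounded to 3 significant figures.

≈ 0.868 cm

Halis: 0.649 × 4720 Gt = 3.063×10^15 kg; dividing by ρ_w = 0.9993 g cm⁻³ = 999.3 kg m⁻³ gives 3.065×10^12 m³ of water.
Spread over 3.53×10^14 m² of ocean, Δh = 3.065×10^12 / 3.53×10^14 = 8.68×10^-3 m = 0.868 cm.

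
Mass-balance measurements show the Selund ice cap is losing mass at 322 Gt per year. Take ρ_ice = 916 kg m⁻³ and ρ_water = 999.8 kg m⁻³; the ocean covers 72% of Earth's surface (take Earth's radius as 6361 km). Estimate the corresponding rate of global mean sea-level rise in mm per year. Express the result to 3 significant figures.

ρ_w = 999.8 kg m⁻³. Annual water volume added = 322 Gt / ρ_w = 3.220×10^14 kg / 999.8 kg m⁻³ = 3.221×10^11 m³.
Δh per year = 3.221×10^11 / 3.66×10^14 = 8.80×10^-4 m = 0.880 mm.

≈ 0.880 mm/yr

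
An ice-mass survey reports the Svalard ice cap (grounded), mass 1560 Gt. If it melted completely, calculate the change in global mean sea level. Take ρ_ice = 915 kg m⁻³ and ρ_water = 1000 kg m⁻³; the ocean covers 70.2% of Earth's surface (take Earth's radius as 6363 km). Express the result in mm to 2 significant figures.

Svalard: 1560 Gt = 1.560×10^15 kg; dividing by ρ_w = 1000 kg m⁻³ gives 1.560×10^12 m³ of water.
Spread over 3.57×10^14 m² of ocean, Δh = 1.560×10^12 / 3.57×10^14 = 4.37×10^-3 m = 4.4 mm.

≈ 4.4 mm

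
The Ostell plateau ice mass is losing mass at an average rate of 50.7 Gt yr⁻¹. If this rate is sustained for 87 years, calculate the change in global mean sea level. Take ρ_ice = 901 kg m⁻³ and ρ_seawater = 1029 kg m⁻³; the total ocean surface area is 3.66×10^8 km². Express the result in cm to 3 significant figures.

≈ 1.17 cm

Total mass lost = 50.7 Gt/yr × 87 yr = 4411 Gt = 4.411×10^15 kg.
ρ_w = 1029 kg m⁻³, so water volume = 4.411×10^15 / 1029 = 4.287×10^12 m³.
Δh = 4.287×10^12 / 3.66×10^14 = 0.0117 m = 1.17 cm.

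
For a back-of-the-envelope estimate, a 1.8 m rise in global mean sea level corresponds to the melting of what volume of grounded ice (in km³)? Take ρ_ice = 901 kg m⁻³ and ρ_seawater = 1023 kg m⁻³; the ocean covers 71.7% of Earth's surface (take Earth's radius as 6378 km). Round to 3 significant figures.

≈ 7.49×10^5 km³

Required water volume = Δh × A = 1.8 m × 3.67×10^14 m² = 6.597×10^14 m³ = 6.597×10^5 km³.
Ice volume = water volume × ρ_w/ρ_ice = 6.597×10^5 × 1023/901 = 7.49×10^5 km³.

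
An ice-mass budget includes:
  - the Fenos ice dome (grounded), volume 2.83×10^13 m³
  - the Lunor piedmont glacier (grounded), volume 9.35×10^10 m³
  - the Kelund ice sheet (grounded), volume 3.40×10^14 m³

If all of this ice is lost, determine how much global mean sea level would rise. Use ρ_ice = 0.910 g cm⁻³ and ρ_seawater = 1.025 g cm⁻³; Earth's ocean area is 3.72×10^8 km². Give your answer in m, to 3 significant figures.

≈ 0.879 m

Fenos: 2.83×10^13 m³ × (910/1025) = 2.512×10^13 m³ of water.
Lunor: 9.35×10^10 m³ × (910/1025) = 8.301×10^10 m³ of water.
Kelund: 3.40×10^14 m³ × (910/1025) = 3.019×10^14 m³ of water.
Total added water ≈ 3.271×10^14 m³ over 3.72×10^14 m² → Δh = 0.879 m.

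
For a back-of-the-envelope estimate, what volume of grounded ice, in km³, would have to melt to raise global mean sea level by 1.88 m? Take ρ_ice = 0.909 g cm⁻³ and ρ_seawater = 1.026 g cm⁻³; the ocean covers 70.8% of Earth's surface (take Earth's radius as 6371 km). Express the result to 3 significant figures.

Required water volume = Δh × A = 1.88 m × 3.61×10^14 m² = 6.789×10^14 m³ = 6.789×10^5 km³.
Ice volume = water volume × ρ_w/ρ_ice = 6.789×10^5 × 1026/909 = 7.66×10^5 km³.

≈ 7.66×10^5 km³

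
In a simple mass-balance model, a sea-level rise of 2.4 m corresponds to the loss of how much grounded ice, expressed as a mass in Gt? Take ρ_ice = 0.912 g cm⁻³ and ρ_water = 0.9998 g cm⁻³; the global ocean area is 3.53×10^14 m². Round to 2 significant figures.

Required water volume = Δh × A = 2.4 m × 3.53×10^14 m² = 8.472×10^14 m³.
ρ_w = 0.9998 g cm⁻³ = 999.8 kg m⁻³, so the mass of water = 8.472×10^14 m³ × 999.8 kg m⁻³ = 8.470×10^17 kg = 8.5×10^5 Gt (and the same mass of ice, by conservation).

≈ 8.5×10^5 Gt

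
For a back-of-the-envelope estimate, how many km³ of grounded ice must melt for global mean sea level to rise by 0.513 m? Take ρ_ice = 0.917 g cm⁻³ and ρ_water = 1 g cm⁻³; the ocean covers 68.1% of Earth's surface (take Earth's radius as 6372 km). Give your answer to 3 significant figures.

≈ 1.94×10^5 km³

Required water volume = Δh × A = 0.513 m × 3.47×10^14 m² = 1.782×10^14 m³ = 1.782×10^5 km³.
Ice volume = water volume × ρ_w/ρ_ice = 1.782×10^5 × 1000/917 = 1.94×10^5 km³.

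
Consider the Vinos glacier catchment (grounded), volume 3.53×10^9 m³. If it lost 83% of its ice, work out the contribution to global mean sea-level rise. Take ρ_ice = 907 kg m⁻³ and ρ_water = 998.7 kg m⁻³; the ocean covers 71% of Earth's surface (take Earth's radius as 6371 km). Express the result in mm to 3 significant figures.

≈ 7.35×10^-3 mm

Vinos: 0.83 × 3.53×10^9 m³ × (907/998.7) = 2.661×10^9 m³ of water.
Spread over 3.62×10^14 m² of ocean, Δh = 2.661×10^9 / 3.62×10^14 = 7.35×10^-6 m = 7.35×10^-3 mm.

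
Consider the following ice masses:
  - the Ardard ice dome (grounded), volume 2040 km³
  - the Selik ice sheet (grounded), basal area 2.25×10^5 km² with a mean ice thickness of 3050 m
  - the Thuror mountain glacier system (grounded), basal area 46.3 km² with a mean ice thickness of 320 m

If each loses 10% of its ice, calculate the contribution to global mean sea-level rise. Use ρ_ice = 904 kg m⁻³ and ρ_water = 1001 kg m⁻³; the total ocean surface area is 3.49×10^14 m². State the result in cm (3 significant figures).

≈ 17.8 cm

Ardard: 0.1 × 2040 km³ × (904/1001) = 184.2 km³ of water.
Selik: ice volume = 2.25×10^5 km² × 3050 m = 6.862×10^5 km³; 0.1 × 6.862×10^5 × (904/1001) = 6.198×10^4 km³ of water.
Thuror: ice volume = 46.3 km² × 320 m = 14.82 km³; 0.1 × 14.82 × (904/1001) = 1.338 km³ of water.
Total added water ≈ 6.216×10^13 m³ over 3.49×10^14 m² → Δh = 0.178 m = 17.8 cm.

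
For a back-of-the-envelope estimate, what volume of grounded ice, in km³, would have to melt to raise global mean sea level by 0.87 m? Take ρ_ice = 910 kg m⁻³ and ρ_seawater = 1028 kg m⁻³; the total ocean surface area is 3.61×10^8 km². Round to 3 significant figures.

Required water volume = Δh × A = 0.87 m × 3.61×10^14 m² = 3.141×10^14 m³ = 3.141×10^5 km³.
Ice volume = water volume × ρ_w/ρ_ice = 3.141×10^5 × 1028/910 = 3.55×10^5 km³.

≈ 3.55×10^5 km³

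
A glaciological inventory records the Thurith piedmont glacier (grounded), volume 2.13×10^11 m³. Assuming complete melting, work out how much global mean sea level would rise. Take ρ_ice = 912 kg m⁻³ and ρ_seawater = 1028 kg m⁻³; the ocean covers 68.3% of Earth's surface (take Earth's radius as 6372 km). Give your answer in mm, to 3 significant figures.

Thurith: 2.13×10^11 m³ × (912/1028) = 1.890×10^11 m³ of water.
Spread over 3.48×10^14 m² of ocean, Δh = 1.890×10^11 / 3.48×10^14 = 5.42×10^-4 m = 0.542 mm.

≈ 0.542 mm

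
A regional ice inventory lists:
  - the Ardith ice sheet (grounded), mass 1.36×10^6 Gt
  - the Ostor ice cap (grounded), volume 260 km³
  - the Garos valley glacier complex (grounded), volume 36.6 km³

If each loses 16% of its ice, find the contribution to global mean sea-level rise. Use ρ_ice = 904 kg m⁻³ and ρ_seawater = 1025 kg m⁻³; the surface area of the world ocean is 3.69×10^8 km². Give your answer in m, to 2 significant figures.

≈ 0.58 m

Ardith: 0.16 × 1.36×10^6 Gt = 2.176×10^17 kg; dividing by ρ_w = 1025 kg m⁻³ gives 2.123×10^14 m³ of water.
Ostor: 0.16 × 260 km³ × (904/1025) = 36.69 km³ of water.
Garos: 0.16 × 36.6 km³ × (904/1025) = 5.165 km³ of water.
Total added water ≈ 2.123×10^14 m³ over 3.69×10^14 m² → Δh = 0.575 m.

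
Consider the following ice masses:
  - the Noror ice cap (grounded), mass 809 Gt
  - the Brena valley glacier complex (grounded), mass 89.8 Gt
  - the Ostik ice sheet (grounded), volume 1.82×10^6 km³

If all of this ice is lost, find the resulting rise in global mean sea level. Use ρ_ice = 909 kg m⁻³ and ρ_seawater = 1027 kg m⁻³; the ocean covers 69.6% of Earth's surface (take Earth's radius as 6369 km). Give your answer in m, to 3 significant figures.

≈ 4.54 m

Noror: 809 Gt = 8.090×10^14 kg; dividing by ρ_w = 1027 kg m⁻³ gives 7.877×10^11 m³ of water.
Brena: 89.8 Gt = 8.980×10^13 kg; dividing by ρ_w = 1027 kg m⁻³ gives 8.744×10^10 m³ of water.
Ostik: 1.82×10^6 km³ × (909/1027) = 1.611×10^6 km³ of water.
Total added water ≈ 1.612×10^15 m³ over 3.55×10^14 m² → Δh = 4.54 m.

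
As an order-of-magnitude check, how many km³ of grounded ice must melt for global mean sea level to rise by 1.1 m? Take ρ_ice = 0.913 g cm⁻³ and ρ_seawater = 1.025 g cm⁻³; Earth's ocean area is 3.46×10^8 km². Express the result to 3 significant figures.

Required water volume = Δh × A = 1.1 m × 3.46×10^14 m² = 3.806×10^14 m³ = 3.806×10^5 km³.
Ice volume = water volume × ρ_w/ρ_ice = 3.806×10^5 × 1025/913 = 4.27×10^5 km³.

≈ 4.27×10^5 km³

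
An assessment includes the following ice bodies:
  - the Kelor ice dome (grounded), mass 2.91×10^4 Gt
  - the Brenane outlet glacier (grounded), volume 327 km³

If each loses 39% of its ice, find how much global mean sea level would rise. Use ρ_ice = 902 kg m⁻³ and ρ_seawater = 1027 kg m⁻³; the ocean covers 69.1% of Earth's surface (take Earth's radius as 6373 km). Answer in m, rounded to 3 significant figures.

≈ 0.0317 m

Kelor: 0.39 × 2.91×10^4 Gt = 1.135×10^16 kg; dividing by ρ_w = 1027 kg m⁻³ gives 1.105×10^13 m³ of water.
Brenane: 0.39 × 327 km³ × (902/1027) = 112.0 km³ of water.
Total added water ≈ 1.116×10^13 m³ over 3.53×10^14 m² → Δh = 0.0317 m.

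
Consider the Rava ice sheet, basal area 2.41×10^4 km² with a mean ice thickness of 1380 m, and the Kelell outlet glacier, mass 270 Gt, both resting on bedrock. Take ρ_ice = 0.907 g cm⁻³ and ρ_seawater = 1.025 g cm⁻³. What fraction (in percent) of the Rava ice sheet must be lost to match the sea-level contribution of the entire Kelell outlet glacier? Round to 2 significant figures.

≈ 0.90 %

Equal sea-level rise means equal mass of meltwater, i.e. equal mass of ice lost.
Ice mass of Kelell: 2.700×10^14 kg; ice mass of Rava: 3.017×10^16 kg.
Fraction required = 2.700×10^14 / 3.017×10^16 = 8.95×10^-3 → 0.90 %.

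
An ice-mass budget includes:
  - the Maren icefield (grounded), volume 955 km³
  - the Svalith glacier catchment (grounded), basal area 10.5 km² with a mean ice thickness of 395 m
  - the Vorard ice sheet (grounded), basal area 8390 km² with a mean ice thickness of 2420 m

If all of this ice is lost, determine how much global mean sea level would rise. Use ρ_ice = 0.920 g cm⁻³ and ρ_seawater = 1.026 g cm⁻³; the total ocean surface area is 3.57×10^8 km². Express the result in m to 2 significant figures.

Maren: 955 km³ × (920/1026) = 856.3 km³ of water.
Svalith: ice volume = 10.5 km² × 395 m = 4.147 km³; 4.147 × (920/1026) = 3.719 km³ of water.
Vorard: ice volume = 8390 km² × 2420 m = 2.030×10^4 km³; 2.030×10^4 × (920/1026) = 1.821×10^4 km³ of water.
Total added water ≈ 1.907×10^13 m³ over 3.57×10^14 m² → Δh = 0.0534 m.

≈ 0.053 m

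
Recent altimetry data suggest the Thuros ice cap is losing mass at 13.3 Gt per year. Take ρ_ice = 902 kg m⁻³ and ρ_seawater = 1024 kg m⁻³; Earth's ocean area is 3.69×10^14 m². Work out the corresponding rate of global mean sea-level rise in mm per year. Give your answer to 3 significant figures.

ρ_w = 1024 kg m⁻³. Annual water volume added = 13.3 Gt / ρ_w = 1.330×10^13 kg / 1024 kg m⁻³ = 1.299×10^10 m³.
Δh per year = 1.299×10^10 / 3.69×10^14 = 3.52×10^-5 m = 0.0352 mm.

≈ 0.0352 mm/yr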